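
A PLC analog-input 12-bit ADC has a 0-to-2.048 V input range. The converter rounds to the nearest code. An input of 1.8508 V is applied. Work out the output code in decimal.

Full-scale span = 2.048 V; LSB = 2.048/2^12 = 0.500 mV.
Input sits at 3701.600 steps above V_low.
Round → code 3702.

code 3702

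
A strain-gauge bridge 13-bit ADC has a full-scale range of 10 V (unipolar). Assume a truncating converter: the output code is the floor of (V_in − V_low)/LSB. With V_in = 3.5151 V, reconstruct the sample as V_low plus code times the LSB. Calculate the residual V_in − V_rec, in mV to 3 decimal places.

Step size: 10 V ÷ 2^13 = 1.221 mV.
Scaled input = 2879.5699 LSBs, so code = 2879.
Reconstructed: 3.5144043 V.
Difference: 0.000695703 V → 0.696 mV.

0.696 mV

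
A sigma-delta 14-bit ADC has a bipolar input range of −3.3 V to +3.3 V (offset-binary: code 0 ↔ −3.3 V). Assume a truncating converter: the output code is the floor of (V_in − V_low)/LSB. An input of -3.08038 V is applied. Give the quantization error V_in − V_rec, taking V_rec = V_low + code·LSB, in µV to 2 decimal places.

LSB = 6.6/2^14 = 402.83 µV.
Scaled input = 545.1900 LSBs, so code = 545.
Reconstructed: -3.0804565 V.
Difference: 7.6543e-05 V → 76.54 µV.

76.54 µV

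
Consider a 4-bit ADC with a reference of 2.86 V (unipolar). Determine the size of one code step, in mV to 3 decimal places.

Full-scale span = 2.86 V.
LSB = 2.86 / 2^4 = 2.86 / 16 = 0.17875 V = 178.750 mV.

178.750 mV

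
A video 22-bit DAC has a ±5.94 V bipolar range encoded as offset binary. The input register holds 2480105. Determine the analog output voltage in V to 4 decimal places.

LSB = 11.88 V / 2^22 = 2.83 µV.
V_out = (−5.94) + 2480105 × 2.83241e-06 V = 1.08468 V.

1.0847 V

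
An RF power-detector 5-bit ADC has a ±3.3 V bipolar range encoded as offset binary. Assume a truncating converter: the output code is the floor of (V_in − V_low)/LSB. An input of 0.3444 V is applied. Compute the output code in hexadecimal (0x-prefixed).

Full-scale span = 6.6 V; LSB = 6.6/2^5 = 206.250 mV.
(V_in − V_low)/LSB = (0.3444 − (−3.3)) / 0.20625 = 17.670.
Floor → code 17.
In hexadecimal (0x-prefixed): 0x11.

code 0x11 (decimal 17)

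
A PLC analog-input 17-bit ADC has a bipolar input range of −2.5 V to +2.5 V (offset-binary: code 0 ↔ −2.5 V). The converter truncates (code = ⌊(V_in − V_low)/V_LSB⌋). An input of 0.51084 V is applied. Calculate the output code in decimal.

code 78927

LSB = 5 V / 131072 = 38.15 µV.
(V_in − V_low)/LSB = (0.51084 − (−2.5)) / 3.8147e-05 = 78927.364.
Floor → code 78927.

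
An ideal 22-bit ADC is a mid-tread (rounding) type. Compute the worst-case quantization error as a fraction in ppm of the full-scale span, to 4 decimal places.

0.1192 ppm

Rounding → worst-case error = ½ LSB = V_FS/2^23, so 1e+06/8388608 = 0.119209 ppm of full scale.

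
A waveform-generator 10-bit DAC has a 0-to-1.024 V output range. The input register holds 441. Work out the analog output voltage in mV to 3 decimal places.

441.000 mV

LSB = 1.024 V / 2^10 = 1.000 mV.
V_out = 0 + 441 × 0.001 V = 0.441 V.
= 441.000 mV.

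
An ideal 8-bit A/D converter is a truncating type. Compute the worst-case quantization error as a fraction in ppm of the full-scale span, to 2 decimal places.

Truncating → worst-case error = 1 LSB = V_FS/2^8, so 1e+06/256 = 3906.25 ppm of full scale.

3906.25 ppm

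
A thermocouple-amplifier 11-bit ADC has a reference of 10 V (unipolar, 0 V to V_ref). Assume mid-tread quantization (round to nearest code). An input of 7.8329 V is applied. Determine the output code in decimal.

code 1604

LSB = 10 V / 2048 = 4.883 mV.
(7.8329 − 0) / 0.00488281 = 1604.178 LSBs.
round(1604.178) = 1604.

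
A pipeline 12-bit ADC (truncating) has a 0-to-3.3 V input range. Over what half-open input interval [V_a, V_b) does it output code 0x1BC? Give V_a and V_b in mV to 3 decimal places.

[357.715 mV, 358.521 mV)

LSB = 3.3/2^12 = 0.806 mV.
Code 0x1BC = 444 decimal.
V_a = V_low + 444·LSB = 0.357715 V; V_b = V_low + 445·LSB = 0.358521 V.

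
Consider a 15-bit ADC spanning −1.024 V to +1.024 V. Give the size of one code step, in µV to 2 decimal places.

62.50 µV

Full-scale span = 2.048 V.
LSB = 2.048 / 2^15 = 2.048 / 32768 = 6.25e-05 V = 62.50 µV.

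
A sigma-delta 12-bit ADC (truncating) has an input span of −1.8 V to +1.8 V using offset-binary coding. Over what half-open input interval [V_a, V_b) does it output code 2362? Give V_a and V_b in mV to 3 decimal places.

[275.977 mV, 276.855 mV)

LSB = 3.6/2^12 = 0.879 mV.
V_a = V_low + 2362·LSB = 0.275977 V; V_b = V_low + 2363·LSB = 0.276855 V.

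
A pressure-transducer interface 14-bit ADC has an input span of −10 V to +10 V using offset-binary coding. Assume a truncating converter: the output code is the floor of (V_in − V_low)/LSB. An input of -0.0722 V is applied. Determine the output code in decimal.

code 8132

With 16384 levels over 20 V, one step is 1.221 mV.
(-0.0722 − (−10)) / 0.0012207 = 8132.854 LSBs.
Floor → code 8132.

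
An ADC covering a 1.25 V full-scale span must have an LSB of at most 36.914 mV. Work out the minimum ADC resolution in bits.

Number of steps required ≥ 1.25 V / 36.914 mV = 33.86.
Need 2^N ≥ 33.86; 2^5 = 32, 2^6 = 64.
Minimum N = 6.

6 bits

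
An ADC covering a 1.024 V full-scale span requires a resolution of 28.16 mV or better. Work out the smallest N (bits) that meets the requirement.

6 bits

Number of steps required ≥ 1.024 V / 28.16 mV = 36.36.
Need 2^N ≥ 36.36; 2^5 = 32, 2^6 = 64.
Minimum N = 6.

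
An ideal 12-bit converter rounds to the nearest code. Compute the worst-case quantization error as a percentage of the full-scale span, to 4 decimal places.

Rounding → worst-case error = ½ LSB = V_FS/2^13, so 100/8192 = 0.012207 % of full scale.

0.0122 %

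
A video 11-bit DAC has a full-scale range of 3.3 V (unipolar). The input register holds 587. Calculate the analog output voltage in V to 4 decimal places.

0.9458 V

LSB = 3.3 V / 2^11 = 1.611 mV.
V_out = 0 + 587 × 0.00161133 V = 0.94585 V.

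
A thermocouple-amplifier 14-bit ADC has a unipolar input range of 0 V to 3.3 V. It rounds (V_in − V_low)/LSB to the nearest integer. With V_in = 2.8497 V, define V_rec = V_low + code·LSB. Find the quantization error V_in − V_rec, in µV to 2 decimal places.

One LSB is 3.3 V / 16384 = 201.42 µV.
(2.8497 − 0)/0.000201416 = 14148.3287; round gives code 14148.
Code 14148 maps back to 0 + 14148×0.000201416 V = 2.8496338 V.
Error = 2.8497 − 2.8496338 = 6.62109e-05 V = 66.21 µV.

66.21 µV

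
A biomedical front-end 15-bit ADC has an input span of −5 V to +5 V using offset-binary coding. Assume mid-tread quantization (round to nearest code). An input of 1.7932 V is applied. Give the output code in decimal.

code 22260

Full-scale span = 10 V; LSB = 10/2^15 = 305.18 µV.
Input sits at 22259.958 steps above V_low.
round(22259.958) = 22260.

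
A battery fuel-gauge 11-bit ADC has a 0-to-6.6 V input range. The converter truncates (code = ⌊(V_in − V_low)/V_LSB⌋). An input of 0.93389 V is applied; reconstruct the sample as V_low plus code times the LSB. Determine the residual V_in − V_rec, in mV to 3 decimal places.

One LSB is 6.6 V / 2048 = 3.223 mV.
(0.93389 − 0)/0.00322266 = 289.7889; ⌊·⌋ gives code 289.
Reconstructed: 0.93134766 V.
Difference: 0.00254234 V → 2.542 mV.

2.542 mV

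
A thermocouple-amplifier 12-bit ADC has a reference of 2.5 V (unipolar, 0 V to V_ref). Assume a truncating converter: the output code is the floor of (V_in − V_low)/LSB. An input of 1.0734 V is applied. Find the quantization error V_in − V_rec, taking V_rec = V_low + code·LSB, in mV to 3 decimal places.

0.402 mV

Step size: 2.5 V ÷ 2^12 = 0.610 mV.
Scaled input = 1758.6586 LSBs, so code = 1758.
V_rec = 0 + 1758·0.000610352 = 1.072998 V.
Difference: 0.000401953 V → 0.402 mV.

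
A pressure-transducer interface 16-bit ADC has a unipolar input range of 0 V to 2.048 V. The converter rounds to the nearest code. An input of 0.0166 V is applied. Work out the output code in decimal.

code 531

Full-scale span = 2.048 V; LSB = 2.048/2^16 = 31.25 µV.
Input sits at 531.200 steps above V_low.
Round → code 531.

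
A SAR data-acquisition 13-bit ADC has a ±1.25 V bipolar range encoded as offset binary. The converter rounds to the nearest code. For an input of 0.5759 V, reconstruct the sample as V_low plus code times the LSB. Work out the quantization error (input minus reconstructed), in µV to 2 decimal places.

Step size: 2.5 V ÷ 2^13 = 305.18 µV.
(0.5759 − (−1.25))/0.000305176 = 5983.1091; round gives code 5983.
Code 5983 maps back to (−1.25) + 5983×0.000305176 V = 0.5758667 V.
Error = 0.5759 − 0.5758667 = 3.33008e-05 V = 33.30 µV.

33.30 µV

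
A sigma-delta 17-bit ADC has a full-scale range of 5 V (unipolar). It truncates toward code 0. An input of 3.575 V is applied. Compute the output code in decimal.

With 131072 levels over 5 V, one step is 38.15 µV.
Input sits at 93716.480 steps above V_low.
⌊·⌋(93716.480) = 93716.

code 93716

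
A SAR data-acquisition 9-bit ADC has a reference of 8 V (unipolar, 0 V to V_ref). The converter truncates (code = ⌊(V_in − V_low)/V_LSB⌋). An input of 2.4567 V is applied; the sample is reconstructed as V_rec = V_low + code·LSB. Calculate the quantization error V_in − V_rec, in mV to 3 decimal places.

3.575 mV

LSB = 8/2^9 = 15.625 mV.
(2.4567 − 0)/0.015625 = 157.2288; ⌊·⌋ gives code 157.
Code 157 maps back to 0 + 157×0.015625 V = 2.453125 V.
V_in − V_rec = 0.003575 V = 3.575 mV.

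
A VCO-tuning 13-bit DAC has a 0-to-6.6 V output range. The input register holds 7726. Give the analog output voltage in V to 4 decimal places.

LSB = 6.6 V / 2^13 = 0.806 mV.
V_out = 0 + 7726 × 0.000805664 V = 6.22456 V.

6.2246 V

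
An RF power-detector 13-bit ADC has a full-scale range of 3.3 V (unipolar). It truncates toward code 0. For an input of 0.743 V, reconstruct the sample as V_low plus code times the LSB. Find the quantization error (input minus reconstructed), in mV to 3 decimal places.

0.178 mV

One LSB is 3.3 V / 8192 = 402.83 µV.
Scaled input = 1844.4412 LSBs, so code = 1844.
Code 1844 maps back to 0 + 1844×0.000402832 V = 0.74282227 V.
V_in − V_rec = 0.000177734 V = 0.178 mV.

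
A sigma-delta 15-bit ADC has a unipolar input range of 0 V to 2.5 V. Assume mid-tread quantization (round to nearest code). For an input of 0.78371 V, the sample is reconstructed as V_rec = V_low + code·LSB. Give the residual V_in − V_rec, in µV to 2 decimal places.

18.59 µV

Step size: 2.5 V ÷ 2^15 = 76.29 µV.
Scaled input = 10272.2437 LSBs, so code = 10272.
V_rec = 0 + 10272·7.62939e-05 = 0.78369141 V.
V_in − V_rec = 1.85938e-05 V = 18.59 µV.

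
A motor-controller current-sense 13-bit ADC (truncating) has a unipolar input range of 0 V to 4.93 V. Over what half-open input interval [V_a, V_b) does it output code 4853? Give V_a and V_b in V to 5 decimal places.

[2.92057 V, 2.92117 V)

LSB = 4.93/2^13 = 0.602 mV.
V_a = V_low + 4853·LSB = 2.92057 V; V_b = V_low + 4854·LSB = 2.92117 V.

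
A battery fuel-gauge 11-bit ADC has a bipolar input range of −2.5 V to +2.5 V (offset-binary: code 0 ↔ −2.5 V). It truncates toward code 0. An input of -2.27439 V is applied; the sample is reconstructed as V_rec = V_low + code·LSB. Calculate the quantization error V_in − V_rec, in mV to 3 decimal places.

1.001 mV

One LSB is 5 V / 2048 = 2.441 mV.
(V_in − V_low)/LSB = (-2.27439 − (−2.5))/0.00244141 = 92.4099 → code 92 (floor).
Code 92 maps back to (−2.5) + 92×0.00244141 V = -2.2753906 V.
Error = -2.27439 − (−2.2753906) = 0.00100062 V = 1.001 mV.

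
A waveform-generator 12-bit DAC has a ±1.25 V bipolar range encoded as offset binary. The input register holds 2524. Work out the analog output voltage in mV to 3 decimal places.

LSB = 2.5 V / 2^12 = 0.610 mV.
V_out = (−1.25) + 2524 × 0.000610352 V = 0.290527 V.
= 290.527 mV.

290.527 mV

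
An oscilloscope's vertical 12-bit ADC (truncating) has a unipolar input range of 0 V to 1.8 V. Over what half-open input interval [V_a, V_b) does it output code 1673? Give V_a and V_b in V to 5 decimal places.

[0.73521 V, 0.73564 V)

LSB = 1.8/2^12 = 439.45 µV.
V_a = V_low + 1673·LSB = 0.735205 V; V_b = V_low + 1674·LSB = 0.735645 V.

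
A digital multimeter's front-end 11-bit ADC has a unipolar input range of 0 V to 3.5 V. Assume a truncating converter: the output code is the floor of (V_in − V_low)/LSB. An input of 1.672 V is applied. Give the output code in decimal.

LSB = 3.5 V / 2048 = 1.709 mV.
(V_in − V_low)/LSB = (1.672 − 0) / 0.00170898 = 978.359.
⌊·⌋(978.359) = 978.

code 978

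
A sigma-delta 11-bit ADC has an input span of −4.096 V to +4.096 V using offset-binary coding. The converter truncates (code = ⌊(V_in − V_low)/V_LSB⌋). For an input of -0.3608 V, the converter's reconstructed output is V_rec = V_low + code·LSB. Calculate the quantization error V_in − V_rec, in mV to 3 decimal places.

LSB = 8.192/2^11 = 4.000 mV.
(-0.3608 − (−4.096))/0.004 = 933.8000; ⌊·⌋ gives code 933.
Reconstructed: -0.364 V.
V_in − V_rec = 0.0032 V = 3.200 mV.

3.200 mV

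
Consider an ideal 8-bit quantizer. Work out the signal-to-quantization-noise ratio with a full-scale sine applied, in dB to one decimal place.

49.9 dB

SNR ≈ 6.02·N + 1.76 dB = 6.02·8 + 1.76 = 49.92 dB.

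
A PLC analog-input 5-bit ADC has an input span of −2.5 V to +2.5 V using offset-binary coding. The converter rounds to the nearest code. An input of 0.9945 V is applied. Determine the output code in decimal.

With 32 levels over 5 V, one step is 156.250 mV.
Input sits at 22.365 steps above V_low.
Round → code 22.

code 22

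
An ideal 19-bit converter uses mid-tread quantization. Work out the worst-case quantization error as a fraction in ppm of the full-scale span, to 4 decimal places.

0.9537 ppm

Rounding → worst-case error = ½ LSB = V_FS/2^20, so 1e+06/1048576 = 0.953674 ppm of full scale.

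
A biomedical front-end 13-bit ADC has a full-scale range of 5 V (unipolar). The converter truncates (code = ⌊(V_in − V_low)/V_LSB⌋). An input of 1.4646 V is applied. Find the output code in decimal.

code 2399

Full-scale span = 5 V; LSB = 5/2^13 = 0.610 mV.
(V_in − V_low)/LSB = (1.4646 − 0) / 0.000610352 = 2399.601.
⌊·⌋(2399.601) = 2399.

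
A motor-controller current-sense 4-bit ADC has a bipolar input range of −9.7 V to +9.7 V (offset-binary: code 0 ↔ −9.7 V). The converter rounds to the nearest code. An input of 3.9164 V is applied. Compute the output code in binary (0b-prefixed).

With 16 levels over 19.4 V, one step is 1.2125 V.
(V_in − V_low)/LSB = (3.9164 − (−9.7)) / 1.2125 = 11.230.
round(11.230) = 11.
In binary (0b-prefixed): 0b1011.

code 0b1011 (decimal 11)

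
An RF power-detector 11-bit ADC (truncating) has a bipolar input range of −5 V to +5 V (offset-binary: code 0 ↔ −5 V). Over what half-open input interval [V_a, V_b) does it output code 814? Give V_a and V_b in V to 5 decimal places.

[-1.02539 V, -1.02051 V)

LSB = 10/2^11 = 4.883 mV.
V_a = V_low + 814·LSB = -1.02539 V; V_b = V_low + 815·LSB = -1.02051 V.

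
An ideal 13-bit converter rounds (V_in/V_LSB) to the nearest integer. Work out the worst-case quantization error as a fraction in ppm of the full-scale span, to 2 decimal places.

Rounding → worst-case error = ½ LSB = V_FS/2^14, so 1e+06/16384 = 61.0352 ppm of full scale.

61.04 ppm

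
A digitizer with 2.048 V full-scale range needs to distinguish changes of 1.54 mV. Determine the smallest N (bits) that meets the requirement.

Number of steps required ≥ 2.048 V / 1.54 mV = 1329.87.
Need 2^N ≥ 1329.87; 2^10 = 1024, 2^11 = 2048.
Minimum N = 11.

11 bits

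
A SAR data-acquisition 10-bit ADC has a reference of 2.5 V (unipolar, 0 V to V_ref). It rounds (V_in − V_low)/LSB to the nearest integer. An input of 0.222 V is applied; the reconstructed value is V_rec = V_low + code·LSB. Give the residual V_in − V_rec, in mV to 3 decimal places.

Step size: 2.5 V ÷ 2^10 = 2.441 mV.
(V_in − V_low)/LSB = (0.222 − 0)/0.00244141 = 90.9312 → code 91 (round).
Code 91 maps back to 0 + 91×0.00244141 V = 0.22216797 V.
V_in − V_rec = -0.000167969 V = -0.168 mV.

-0.168 mV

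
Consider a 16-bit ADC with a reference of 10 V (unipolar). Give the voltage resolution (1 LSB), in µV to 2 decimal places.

Full-scale span = 10 V.
LSB = 10 / 2^16 = 10 / 65536 = 0.000152588 V = 152.59 µV.

152.59 µV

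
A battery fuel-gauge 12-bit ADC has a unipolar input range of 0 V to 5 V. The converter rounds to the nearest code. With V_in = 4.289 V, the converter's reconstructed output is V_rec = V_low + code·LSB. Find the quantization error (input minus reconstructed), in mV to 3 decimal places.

-0.551 mV

LSB = 5/2^12 = 1.221 mV.
(V_in − V_low)/LSB = (4.289 − 0)/0.0012207 = 3513.5488 → code 3514 (round).
V_rec = 0 + 3514·0.0012207 = 4.2895508 V.
Error = 4.289 − 4.2895508 = -0.000550781 V = -0.551 mV.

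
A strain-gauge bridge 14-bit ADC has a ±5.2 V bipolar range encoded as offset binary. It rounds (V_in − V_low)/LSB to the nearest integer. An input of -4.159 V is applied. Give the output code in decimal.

With 16384 levels over 10.4 V, one step is 0.635 mV.
Input sits at 1639.975 steps above V_low.
So the output code is 1640.

code 1640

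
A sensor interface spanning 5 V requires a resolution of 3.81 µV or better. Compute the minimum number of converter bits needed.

21 bits

Number of steps required ≥ 5 V / 3.81 µV = 1312335.96.
Need 2^N ≥ 1312335.96; 2^20 = 1048576, 2^21 = 2097152.
Minimum N = 21.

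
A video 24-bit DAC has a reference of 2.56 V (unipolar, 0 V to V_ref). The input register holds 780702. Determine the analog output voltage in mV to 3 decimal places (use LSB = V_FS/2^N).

119.126 mV

LSB = 2.56 V / 2^24 = 0.15 µV.
V_out = 0 + 780702 × 1.52588e-07 V = 0.119126 V.
= 119.126 mV.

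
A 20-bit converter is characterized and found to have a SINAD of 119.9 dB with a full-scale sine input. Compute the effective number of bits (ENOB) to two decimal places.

ENOB = (SINAD − 1.76) / 6.02 = (119.9 − 1.76)/6.02 = 19.625.

19.62 bits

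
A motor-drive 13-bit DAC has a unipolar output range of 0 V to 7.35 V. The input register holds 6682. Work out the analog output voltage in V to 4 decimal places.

LSB = 7.35 V / 2^13 = 0.897 mV.
V_out = 0 + 6682 × 0.000897217 V = 5.9952 V.

5.9952 V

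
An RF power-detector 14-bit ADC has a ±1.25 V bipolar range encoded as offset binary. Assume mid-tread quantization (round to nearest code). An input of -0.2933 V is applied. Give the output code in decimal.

code 6270

With 16384 levels over 2.5 V, one step is 152.59 µV.
(-0.2933 − (−1.25)) / 0.000152588 = 6269.829 LSBs.
round(6269.829) = 6270.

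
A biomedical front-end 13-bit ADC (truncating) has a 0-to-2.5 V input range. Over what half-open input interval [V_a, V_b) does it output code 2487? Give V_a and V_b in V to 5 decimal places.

LSB = 2.5/2^13 = 305.18 µV.
V_a = V_low + 2487·LSB = 0.758972 V; V_b = V_low + 2488·LSB = 0.759277 V.

[0.75897 V, 0.75928 V)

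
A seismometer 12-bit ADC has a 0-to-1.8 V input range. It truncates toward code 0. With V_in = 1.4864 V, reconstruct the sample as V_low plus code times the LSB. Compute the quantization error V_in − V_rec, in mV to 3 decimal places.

Step size: 1.8 V ÷ 2^12 = 439.45 µV.
Scaled input = 3382.3858 LSBs, so code = 3382.
V_rec = 0 + 3382·0.000439453 = 1.4862305 V.
Difference: 0.000169531 V → 0.170 mV.

0.170 mV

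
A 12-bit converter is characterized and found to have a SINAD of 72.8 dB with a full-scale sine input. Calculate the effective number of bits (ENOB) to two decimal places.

ENOB = (SINAD − 1.76) / 6.02 = (72.8 − 1.76)/6.02 = 11.801.

11.80 bits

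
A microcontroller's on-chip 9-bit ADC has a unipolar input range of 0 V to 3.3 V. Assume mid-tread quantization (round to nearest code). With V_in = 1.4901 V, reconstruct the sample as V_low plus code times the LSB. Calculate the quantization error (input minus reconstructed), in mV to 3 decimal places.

LSB = 3.3/2^9 = 6.445 mV.
(V_in − V_low)/LSB = (1.4901 − 0)/0.00644531 = 231.1913 → code 231 (round).
V_rec = 0 + 231·0.00644531 = 1.4888672 V.
Error = 1.4901 − 1.4888672 = 0.00123281 V = 1.233 mV.

1.233 mV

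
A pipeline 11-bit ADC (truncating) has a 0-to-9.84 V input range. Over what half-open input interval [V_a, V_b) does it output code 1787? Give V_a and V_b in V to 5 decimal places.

LSB = 9.84/2^11 = 4.805 mV.
V_a = V_low + 1787·LSB = 8.58598 V; V_b = V_low + 1788·LSB = 8.59078 V.

[8.58598 V, 8.59078 V)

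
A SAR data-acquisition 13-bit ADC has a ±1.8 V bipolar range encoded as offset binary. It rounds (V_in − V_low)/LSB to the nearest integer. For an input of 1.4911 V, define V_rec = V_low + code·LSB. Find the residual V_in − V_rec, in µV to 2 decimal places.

35.55 µV

LSB = 3.6/2^13 = 439.45 µV.
Scaled input = 7489.0809 LSBs, so code = 7489.
Reconstructed: 1.4910645 V.
V_in − V_rec = 3.55469e-05 V = 35.55 µV.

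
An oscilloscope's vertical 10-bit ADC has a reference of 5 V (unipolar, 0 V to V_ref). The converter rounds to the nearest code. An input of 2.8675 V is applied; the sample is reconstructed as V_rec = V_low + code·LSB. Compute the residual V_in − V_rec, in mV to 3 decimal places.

LSB = 5/2^10 = 4.883 mV.
Scaled input = 587.2640 LSBs, so code = 587.
Code 587 maps back to 0 + 587×0.00488281 V = 2.8662109 V.
Difference: 0.00128906 V → 1.289 mV.

1.289 mV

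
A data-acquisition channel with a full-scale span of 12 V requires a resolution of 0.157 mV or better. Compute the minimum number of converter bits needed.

17 bits

Number of steps required ≥ 12 V / 0.157 mV = 76433.12.
Need 2^N ≥ 76433.12; 2^16 = 65536, 2^17 = 131072.
Minimum N = 17.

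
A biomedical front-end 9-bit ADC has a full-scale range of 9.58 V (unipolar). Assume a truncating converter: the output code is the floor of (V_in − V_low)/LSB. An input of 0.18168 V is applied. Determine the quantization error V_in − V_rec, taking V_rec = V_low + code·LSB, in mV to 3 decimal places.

13.282 mV

Step size: 9.58 V ÷ 2^9 = 18.711 mV.
Scaled input = 9.7098 LSBs, so code = 9.
Code 9 maps back to 0 + 9×0.0187109 V = 0.16839844 V.
Difference: 0.0132816 V → 13.282 mV.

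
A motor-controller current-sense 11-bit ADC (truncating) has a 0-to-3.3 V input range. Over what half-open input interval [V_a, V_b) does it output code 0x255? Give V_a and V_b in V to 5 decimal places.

LSB = 3.3/2^11 = 1.611 mV.
Code 0x255 = 597 decimal.
V_a = V_low + 597·LSB = 0.961963 V; V_b = V_low + 598·LSB = 0.963574 V.

[0.96196 V, 0.96357 V)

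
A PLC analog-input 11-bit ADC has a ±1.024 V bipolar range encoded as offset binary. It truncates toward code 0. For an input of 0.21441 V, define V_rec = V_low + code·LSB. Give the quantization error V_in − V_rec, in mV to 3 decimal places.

0.410 mV

Step size: 2.048 V ÷ 2^11 = 1.000 mV.
Scaled input = 1238.4100 LSBs, so code = 1238.
V_rec = (−1.024) + 1238·0.001 = 0.214 V.
Error = 0.21441 − 0.214 = 0.00041 V = 0.410 mV.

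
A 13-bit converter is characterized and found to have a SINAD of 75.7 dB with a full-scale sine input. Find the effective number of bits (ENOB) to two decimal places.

ENOB = (SINAD − 1.76) / 6.02 = (75.7 − 1.76)/6.02 = 12.282.

12.28 bits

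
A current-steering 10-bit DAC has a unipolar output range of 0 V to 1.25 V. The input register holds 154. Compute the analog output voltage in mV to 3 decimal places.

187.988 mV

LSB = 1.25 V / 2^10 = 1.221 mV.
V_out = 0 + 154 × 0.0012207 V = 0.187988 V.
= 187.988 mV.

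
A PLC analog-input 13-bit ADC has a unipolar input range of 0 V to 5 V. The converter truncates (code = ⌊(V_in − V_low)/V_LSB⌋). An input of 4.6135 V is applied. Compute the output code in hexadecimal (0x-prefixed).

code 0x1D86 (decimal 7558)

Full-scale span = 5 V; LSB = 5/2^13 = 0.610 mV.
Input sits at 7558.758 steps above V_low.
So the output code is 7558.
In hexadecimal (0x-prefixed): 0x1D86.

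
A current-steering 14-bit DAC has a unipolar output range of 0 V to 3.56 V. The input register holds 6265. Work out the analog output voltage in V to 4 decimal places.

1.3613 V

LSB = 3.56 V / 2^14 = 217.29 µV.
V_out = 0 + 6265 × 0.000217285 V = 1.36129 V.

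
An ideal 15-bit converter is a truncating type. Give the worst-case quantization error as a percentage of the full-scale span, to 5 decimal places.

0.00305 %

Truncating → worst-case error = 1 LSB = V_FS/2^15, so 100/32768 = 0.00305176 % of full scale.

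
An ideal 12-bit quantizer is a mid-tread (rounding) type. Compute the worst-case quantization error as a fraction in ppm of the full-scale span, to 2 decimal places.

Rounding → worst-case error = ½ LSB = V_FS/2^13, so 1e+06/8192 = 122.07 ppm of full scale.

122.07 ppm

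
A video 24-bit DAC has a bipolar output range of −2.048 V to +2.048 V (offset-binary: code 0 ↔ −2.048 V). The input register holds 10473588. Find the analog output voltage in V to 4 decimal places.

0.5090 V

LSB = 4.096 V / 2^24 = 0.24 µV.
V_out = (−2.048) + 10473588 × 2.44141e-07 V = 0.509028 V.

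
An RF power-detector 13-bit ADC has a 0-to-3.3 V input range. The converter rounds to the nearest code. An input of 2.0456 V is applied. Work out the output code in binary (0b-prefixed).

code 0b1001111010110 (decimal 5078)

LSB = 3.3 V / 8192 = 402.83 µV.
(V_in − V_low)/LSB = (2.0456 − 0) / 0.000402832 = 5078.047.
round(5078.047) = 5078.
In binary (0b-prefixed): 0b1001111010110.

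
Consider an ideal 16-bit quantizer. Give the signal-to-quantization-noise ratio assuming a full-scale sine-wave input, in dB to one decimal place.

98.1 dB

SNR ≈ 6.02·N + 1.76 dB = 6.02·16 + 1.76 = 98.08 dB.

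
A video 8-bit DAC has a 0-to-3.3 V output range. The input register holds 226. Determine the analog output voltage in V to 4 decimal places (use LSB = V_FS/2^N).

LSB = 3.3 V / 2^8 = 12.891 mV.
V_out = 0 + 226 × 0.0128906 V = 2.91328 V.

2.9133 V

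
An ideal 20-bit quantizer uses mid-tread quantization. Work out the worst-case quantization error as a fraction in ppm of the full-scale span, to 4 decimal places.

Rounding → worst-case error = ½ LSB = V_FS/2^21, so 1e+06/2097152 = 0.476837 ppm of full scale.

0.4768 ppm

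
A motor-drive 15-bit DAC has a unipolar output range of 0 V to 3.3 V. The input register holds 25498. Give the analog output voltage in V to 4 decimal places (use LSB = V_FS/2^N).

2.5679 V

LSB = 3.3 V / 2^15 = 100.71 µV.
V_out = 0 + 25498 × 0.000100708 V = 2.56785 V.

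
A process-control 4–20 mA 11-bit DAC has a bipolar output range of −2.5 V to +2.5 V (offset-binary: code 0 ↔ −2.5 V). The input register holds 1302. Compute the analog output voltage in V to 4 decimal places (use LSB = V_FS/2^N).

0.6787 V

LSB = 5 V / 2^11 = 2.441 mV.
V_out = (−2.5) + 1302 × 0.00244141 V = 0.678711 V.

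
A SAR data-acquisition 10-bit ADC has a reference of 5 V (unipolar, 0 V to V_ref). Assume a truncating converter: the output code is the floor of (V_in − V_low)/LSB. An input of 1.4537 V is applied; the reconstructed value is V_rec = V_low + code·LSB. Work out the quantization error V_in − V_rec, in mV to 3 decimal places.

Step size: 5 V ÷ 2^10 = 4.883 mV.
Scaled input = 297.7178 LSBs, so code = 297.
Code 297 maps back to 0 + 297×0.00488281 V = 1.4501953 V.
Difference: 0.00350469 V → 3.505 mV.

3.505 mV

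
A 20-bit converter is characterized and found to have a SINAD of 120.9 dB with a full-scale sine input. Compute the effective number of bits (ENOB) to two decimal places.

ENOB = (SINAD − 1.76) / 6.02 = (120.9 − 1.76)/6.02 = 19.791.

19.79 bits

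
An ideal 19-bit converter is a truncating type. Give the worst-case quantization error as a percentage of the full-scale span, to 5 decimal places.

Truncating → worst-case error = 1 LSB = V_FS/2^19, so 100/524288 = 0.000190735 % of full scale.

0.00019 %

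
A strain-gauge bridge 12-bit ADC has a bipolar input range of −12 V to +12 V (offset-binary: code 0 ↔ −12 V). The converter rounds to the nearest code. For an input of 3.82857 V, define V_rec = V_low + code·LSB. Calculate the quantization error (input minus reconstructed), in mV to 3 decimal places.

Step size: 24 V ÷ 2^12 = 5.859 mV.
(V_in − V_low)/LSB = (3.82857 − (−12))/0.00585938 = 2701.4093 → code 2701 (round).
V_rec = (−12) + 2701·0.00585938 = 3.8261719 V.
Difference: 0.00239813 V → 2.398 mV.

2.398 mV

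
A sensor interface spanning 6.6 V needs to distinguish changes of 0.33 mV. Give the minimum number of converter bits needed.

15 bits

Number of steps required ≥ 6.6 V / 0.33 mV = 20000.00.
Need 2^N ≥ 20000.00; 2^14 = 16384, 2^15 = 32768.
Minimum N = 15.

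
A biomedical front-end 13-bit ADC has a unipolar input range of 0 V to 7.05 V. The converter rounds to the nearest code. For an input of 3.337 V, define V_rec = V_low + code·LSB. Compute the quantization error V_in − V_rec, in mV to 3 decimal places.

-0.390 mV

One LSB is 7.05 V / 8192 = 0.861 mV.
(3.337 − 0)/0.000860596 = 3877.5467; round gives code 3878.
Code 3878 maps back to 0 + 3878×0.000860596 V = 3.3373901 V.
Error = 3.337 − 3.3373901 = -0.000390137 V = -0.390 mV.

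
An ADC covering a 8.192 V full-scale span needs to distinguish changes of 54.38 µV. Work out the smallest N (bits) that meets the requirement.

Number of steps required ≥ 8.192 V / 54.38 µV = 150643.62.
Need 2^N ≥ 150643.62; 2^17 = 131072, 2^18 = 262144.
Minimum N = 18.

18 bits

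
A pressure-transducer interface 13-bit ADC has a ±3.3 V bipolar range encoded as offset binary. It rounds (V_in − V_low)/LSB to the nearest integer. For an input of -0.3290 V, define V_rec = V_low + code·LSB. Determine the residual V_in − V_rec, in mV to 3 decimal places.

-0.289 mV

Step size: 6.6 V ÷ 2^13 = 0.806 mV.
Scaled input = 3687.6412 LSBs, so code = 3688.
Reconstructed: -0.32871094 V.
V_in − V_rec = -0.000289062 V = -0.289 mV.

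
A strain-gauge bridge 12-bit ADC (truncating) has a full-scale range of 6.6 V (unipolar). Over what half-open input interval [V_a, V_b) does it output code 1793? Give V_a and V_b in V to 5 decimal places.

LSB = 6.6/2^12 = 1.611 mV.
V_a = V_low + 1793·LSB = 2.88911 V; V_b = V_low + 1794·LSB = 2.89072 V.

[2.88911 V, 2.89072 V)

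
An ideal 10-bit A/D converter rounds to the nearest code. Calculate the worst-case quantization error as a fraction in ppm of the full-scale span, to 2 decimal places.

Rounding → worst-case error = ½ LSB = V_FS/2^11, so 1e+06/2048 = 488.281 ppm of full scale.

488.28 ppm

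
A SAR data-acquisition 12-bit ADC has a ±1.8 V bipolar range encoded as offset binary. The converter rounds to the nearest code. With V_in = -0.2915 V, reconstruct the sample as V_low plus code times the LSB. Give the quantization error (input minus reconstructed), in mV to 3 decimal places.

One LSB is 3.6 V / 4096 = 0.879 mV.
(-0.2915 − (−1.8))/0.000878906 = 1716.3378; round gives code 1716.
Reconstructed: -0.29179688 V.
Error = -0.2915 − (−0.29179688) = 0.000296875 V = 0.297 mV.

0.297 mV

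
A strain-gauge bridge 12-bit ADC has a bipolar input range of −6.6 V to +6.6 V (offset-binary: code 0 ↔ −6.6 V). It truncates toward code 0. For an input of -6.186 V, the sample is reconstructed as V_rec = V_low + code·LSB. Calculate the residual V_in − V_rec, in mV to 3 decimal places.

LSB = 13.2/2^12 = 3.223 mV.
(-6.186 − (−6.6))/0.00322266 = 128.4655; ⌊·⌋ gives code 128.
Reconstructed: -6.1875 V.
Difference: 0.0015 V → 1.500 mV.

1.500 mV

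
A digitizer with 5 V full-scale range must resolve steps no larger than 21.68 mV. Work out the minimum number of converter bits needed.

8 bits

Number of steps required ≥ 5 V / 21.68 mV = 230.63.
Need 2^N ≥ 230.63; 2^7 = 128, 2^8 = 256.
Minimum N = 8.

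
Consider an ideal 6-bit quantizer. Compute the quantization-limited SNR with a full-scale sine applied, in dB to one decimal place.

37.9 dB

SNR ≈ 6.02·N + 1.76 dB = 6.02·6 + 1.76 = 37.88 dB.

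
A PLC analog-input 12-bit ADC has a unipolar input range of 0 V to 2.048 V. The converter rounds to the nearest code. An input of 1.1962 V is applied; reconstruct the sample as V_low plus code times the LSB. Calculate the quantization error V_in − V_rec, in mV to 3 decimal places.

LSB = 2.048/2^12 = 0.500 mV.
(V_in − V_low)/LSB = (1.1962 − 0)/0.0005 = 2392.4000 → code 2392 (round).
V_rec = 0 + 2392·0.0005 = 1.196 V.
Error = 1.1962 − 1.196 = 0.0002 V = 0.200 mV.

0.200 mV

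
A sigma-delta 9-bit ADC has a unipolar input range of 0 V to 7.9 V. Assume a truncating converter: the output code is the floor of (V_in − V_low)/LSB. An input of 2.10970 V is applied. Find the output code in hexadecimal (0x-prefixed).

code 0x88 (decimal 136)

With 512 levels over 7.9 V, one step is 15.430 mV.
Input sits at 136.730 steps above V_low.
So the output code is 136.
In hexadecimal (0x-prefixed): 0x88.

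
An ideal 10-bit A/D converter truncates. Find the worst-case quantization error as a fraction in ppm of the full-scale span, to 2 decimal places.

976.56 ppm

Truncating → worst-case error = 1 LSB = V_FS/2^10, so 1e+06/1024 = 976.562 ppm of full scale.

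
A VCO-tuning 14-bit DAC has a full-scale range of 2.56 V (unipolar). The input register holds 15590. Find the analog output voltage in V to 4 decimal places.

LSB = 2.56 V / 2^14 = 156.25 µV.
V_out = 0 + 15590 × 0.00015625 V = 2.43594 V.

2.4359 V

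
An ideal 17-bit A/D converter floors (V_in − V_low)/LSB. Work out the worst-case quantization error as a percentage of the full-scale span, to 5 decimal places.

Truncating → worst-case error = 1 LSB = V_FS/2^17, so 100/131072 = 0.000762939 % of full scale.

0.00076 %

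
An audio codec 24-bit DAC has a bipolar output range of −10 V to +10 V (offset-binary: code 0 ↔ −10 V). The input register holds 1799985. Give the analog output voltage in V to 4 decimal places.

-7.8543 V

LSB = 20 V / 2^24 = 1.19 µV.
V_out = (−10) + 1799985 × 1.19209e-06 V = -7.85425 V.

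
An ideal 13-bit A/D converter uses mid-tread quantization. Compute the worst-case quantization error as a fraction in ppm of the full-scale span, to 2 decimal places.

61.04 ppm

Rounding → worst-case error = ½ LSB = V_FS/2^14, so 1e+06/16384 = 61.0352 ppm of full scale.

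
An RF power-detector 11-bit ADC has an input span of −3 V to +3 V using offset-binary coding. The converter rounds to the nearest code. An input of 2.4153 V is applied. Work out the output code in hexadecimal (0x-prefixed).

Full-scale span = 6 V; LSB = 6/2^11 = 2.930 mV.
Input sits at 1848.422 steps above V_low.
So the output code is 1848.
In hexadecimal (0x-prefixed): 0x738.

code 0x738 (decimal 1848)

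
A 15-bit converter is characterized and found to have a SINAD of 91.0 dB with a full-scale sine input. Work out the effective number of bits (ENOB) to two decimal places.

ENOB = (SINAD − 1.76) / 6.02 = (91.0 − 1.76)/6.02 = 14.824.

14.82 bits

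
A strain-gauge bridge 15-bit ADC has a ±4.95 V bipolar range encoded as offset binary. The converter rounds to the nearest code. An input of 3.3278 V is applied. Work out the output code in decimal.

code 27399

With 32768 levels over 9.9 V, one step is 302.12 µV.
(3.3278 − (−4.95)) / 0.000302124 = 27398.682 LSBs.
round(27398.682) = 27399.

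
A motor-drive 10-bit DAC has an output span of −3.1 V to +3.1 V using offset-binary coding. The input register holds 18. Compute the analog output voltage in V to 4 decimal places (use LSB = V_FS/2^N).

-2.9910 V

LSB = 6.2 V / 2^10 = 6.055 mV.
V_out = (−3.1) + 18 × 0.00605469 V = -2.99102 V.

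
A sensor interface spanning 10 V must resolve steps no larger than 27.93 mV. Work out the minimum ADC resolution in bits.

9 bits

Number of steps required ≥ 10 V / 27.93 mV = 358.04.
Need 2^N ≥ 358.04; 2^8 = 256, 2^9 = 512.
Minimum N = 9.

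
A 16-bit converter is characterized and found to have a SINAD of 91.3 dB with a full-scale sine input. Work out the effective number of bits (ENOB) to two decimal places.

ENOB = (SINAD − 1.76) / 6.02 = (91.3 − 1.76)/6.02 = 14.874.

14.87 bits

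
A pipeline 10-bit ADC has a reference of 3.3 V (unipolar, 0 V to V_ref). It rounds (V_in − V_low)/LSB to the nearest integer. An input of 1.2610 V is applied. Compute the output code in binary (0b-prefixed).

With 1024 levels over 3.3 V, one step is 3.223 mV.
(V_in − V_low)/LSB = (1.2610 − 0) / 0.00322266 = 391.292.
round(391.292) = 391.
In binary (0b-prefixed): 0b110000111.

code 0b110000111 (decimal 391)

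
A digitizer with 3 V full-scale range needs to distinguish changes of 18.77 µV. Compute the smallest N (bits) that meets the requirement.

Number of steps required ≥ 3 V / 18.77 µV = 159829.52.
Need 2^N ≥ 159829.52; 2^17 = 131072, 2^18 = 262144.
Minimum N = 18.

18 bits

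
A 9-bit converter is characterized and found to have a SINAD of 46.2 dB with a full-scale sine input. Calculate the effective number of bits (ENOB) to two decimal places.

ENOB = (SINAD − 1.76) / 6.02 = (46.2 − 1.76)/6.02 = 7.382.

7.38 bits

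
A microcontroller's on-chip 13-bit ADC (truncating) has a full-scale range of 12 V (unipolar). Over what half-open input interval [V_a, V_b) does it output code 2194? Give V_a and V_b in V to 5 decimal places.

LSB = 12/2^13 = 1.465 mV.
V_a = V_low + 2194·LSB = 3.21387 V; V_b = V_low + 2195·LSB = 3.21533 V.

[3.21387 V, 3.21533 V)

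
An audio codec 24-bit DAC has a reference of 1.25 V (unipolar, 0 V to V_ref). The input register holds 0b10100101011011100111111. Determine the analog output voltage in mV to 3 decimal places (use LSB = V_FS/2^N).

403.886 mV

LSB = 1.25 V / 2^24 = 0.07 µV.
Code 0b10100101011011100111111 = 5420863 decimal.
V_out = 0 + 5420863 × 7.45058e-08 V = 0.403886 V.
= 403.886 mV.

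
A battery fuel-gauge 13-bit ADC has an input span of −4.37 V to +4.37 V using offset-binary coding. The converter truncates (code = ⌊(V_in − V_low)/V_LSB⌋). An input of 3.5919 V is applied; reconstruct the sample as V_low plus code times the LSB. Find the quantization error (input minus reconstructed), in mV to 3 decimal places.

One LSB is 8.74 V / 8192 = 1.067 mV.
(3.5919 − (−4.37))/0.00106689 = 7462.6870; ⌊·⌋ gives code 7462.
Code 7462 maps back to (−4.37) + 7462×0.00106689 V = 3.591167 V.
Error = 3.5919 − 3.591167 = 0.000733008 V = 0.733 mV.

0.733 mV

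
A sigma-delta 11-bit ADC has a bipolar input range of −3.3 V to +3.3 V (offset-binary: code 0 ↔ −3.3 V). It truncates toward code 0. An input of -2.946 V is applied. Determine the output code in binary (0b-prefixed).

code 0b1101101 (decimal 109)

LSB = 6.6 V / 2048 = 3.223 mV.
(V_in − V_low)/LSB = (-2.946 − (−3.3)) / 0.00322266 = 109.847.
So the output code is 109.
In binary (0b-prefixed): 0b1101101.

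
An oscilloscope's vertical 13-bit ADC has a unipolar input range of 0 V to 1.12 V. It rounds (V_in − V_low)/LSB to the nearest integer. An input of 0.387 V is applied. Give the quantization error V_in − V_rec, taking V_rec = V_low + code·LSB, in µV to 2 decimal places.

Step size: 1.12 V ÷ 2^13 = 136.72 µV.
Scaled input = 2830.6286 LSBs, so code = 2831.
V_rec = 0 + 2831·0.000136719 = 0.38705078 V.
Error = 0.387 − 0.38705078 = -5.07812e-05 V = -50.78 µV.

-50.78 µV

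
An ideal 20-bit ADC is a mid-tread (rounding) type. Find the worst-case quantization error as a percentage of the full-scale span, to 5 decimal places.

Rounding → worst-case error = ½ LSB = V_FS/2^21, so 100/2097152 = 4.76837e-05 % of full scale.

0.00005 %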